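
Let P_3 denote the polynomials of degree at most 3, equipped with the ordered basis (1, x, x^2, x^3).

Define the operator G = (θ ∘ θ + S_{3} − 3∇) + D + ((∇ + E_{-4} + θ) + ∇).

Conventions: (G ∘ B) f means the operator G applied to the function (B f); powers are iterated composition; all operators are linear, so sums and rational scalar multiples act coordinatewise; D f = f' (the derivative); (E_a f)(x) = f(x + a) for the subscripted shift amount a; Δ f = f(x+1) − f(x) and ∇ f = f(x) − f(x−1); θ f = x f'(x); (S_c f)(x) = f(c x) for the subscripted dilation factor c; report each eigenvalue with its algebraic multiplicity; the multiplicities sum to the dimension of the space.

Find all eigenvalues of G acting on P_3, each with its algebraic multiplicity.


λ = 2 (multiplicity 1), λ = 6 (multiplicity 1), λ = 16 (multiplicity 1), λ = 40 (multiplicity 1)

image of 1: 2
image of x: 6x - 4
image of x^2: 16x^2 - 8x + 17
image of x^3: 40x^3 - 12x^2 + 51x - 65
the matrix is upper triangular; its diagonal is (2, 6, 16, 40)
for a triangular matrix the eigenvalues are the diagonal entries, with algebraic multiplicity their repetition count


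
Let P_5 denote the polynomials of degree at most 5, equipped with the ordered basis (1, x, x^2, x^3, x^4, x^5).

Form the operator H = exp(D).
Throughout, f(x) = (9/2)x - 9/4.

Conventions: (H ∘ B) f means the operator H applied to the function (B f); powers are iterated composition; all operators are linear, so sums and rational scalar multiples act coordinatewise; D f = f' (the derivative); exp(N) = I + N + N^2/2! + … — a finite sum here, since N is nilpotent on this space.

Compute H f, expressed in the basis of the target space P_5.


the image equals g(x) = (9/2)x + 9/4

order-1 term: 9/2
the series for exp(D) f terminates at order 1
exp(D) f = (9/2)x + 9/4


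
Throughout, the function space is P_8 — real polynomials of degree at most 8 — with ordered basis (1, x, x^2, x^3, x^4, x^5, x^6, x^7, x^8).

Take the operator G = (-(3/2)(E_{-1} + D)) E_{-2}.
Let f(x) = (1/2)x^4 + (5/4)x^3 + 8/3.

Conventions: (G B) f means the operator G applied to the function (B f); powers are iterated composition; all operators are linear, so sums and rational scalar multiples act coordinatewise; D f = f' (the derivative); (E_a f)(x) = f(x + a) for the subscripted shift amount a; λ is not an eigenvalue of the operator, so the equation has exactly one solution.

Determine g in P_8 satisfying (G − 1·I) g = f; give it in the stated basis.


write g with unknown coordinates in the stated basis and equate coefficients in (G − 1·I) g = f
solving from the highest basis element down gives g = -(1/5)x^4 - (73/50)x^3 - (207/125)x^2 + (2457/1250)x - 18749/18750
check: G g = (3/10)x^4 - (21/100)x^3 - (207/125)x^2 + (2457/1250)x + 10417/6250
so G g − 1·g = (1/2)x^4 + (5/4)x^3 + 8/3 = f ✓

the image equals g(x) = -(1/5)x^4 - (73/50)x^3 - (207/125)x^2 + (2457/1250)x - 18749/18750


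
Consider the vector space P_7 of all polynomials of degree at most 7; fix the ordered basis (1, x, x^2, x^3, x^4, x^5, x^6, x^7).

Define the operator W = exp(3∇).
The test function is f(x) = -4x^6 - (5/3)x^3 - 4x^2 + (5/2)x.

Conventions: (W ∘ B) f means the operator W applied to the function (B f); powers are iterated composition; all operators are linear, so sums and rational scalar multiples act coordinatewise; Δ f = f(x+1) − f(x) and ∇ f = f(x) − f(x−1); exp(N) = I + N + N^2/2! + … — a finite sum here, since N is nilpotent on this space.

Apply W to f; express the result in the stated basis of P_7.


order-1 term: -72x^5 + 180x^4 - 240x^3 + 165x^2 - 81x + 53/2
order-2 term: -540x^4 + 2160x^3 - 3780x^2 + 3195x - 1107
order-3 term: -2160x^3 + 9720x^2 - 16200x + 9675
order-4 term: -4860x^2 + 19440x - 21060
order-5 term: -5832x + 14580
order-6 term: -2916
the series for exp(3∇) f terminates at order 6
exp(3∇) f = -4x^6 - 72x^5 - 360x^4 - (725/3)x^3 + 1241x^2 + (1049/2)x - 1603/2

the result is g(x) = -4x^6 - 72x^5 - 360x^4 - (725/3)x^3 + 1241x^2 + (1049/2)x - 1603/2


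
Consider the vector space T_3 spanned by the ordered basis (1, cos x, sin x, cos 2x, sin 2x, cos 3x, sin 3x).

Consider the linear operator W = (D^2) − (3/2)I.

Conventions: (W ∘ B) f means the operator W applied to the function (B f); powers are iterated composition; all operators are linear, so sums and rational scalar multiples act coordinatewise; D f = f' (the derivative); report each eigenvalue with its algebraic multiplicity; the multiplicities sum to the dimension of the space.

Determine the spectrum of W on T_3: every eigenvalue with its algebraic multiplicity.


image of 1: -3/2
image of cos x: -(5/2)cos x
image of sin x: -(5/2)sin x
image of cos 2x: -(11/2)cos 2x
image of sin 2x: -(11/2)sin 2x
image of cos 3x: -(21/2)cos 3x
image of sin 3x: -(21/2)sin 3x
the matrix is diagonal; its diagonal is (-3/2, -5/2, -5/2, -11/2, -11/2, -21/2, -21/2)
for a triangular matrix the eigenvalues are the diagonal entries, with algebraic multiplicity their repetition count

λ = -21/2 (multiplicity 2), λ = -11/2 (multiplicity 2), λ = -5/2 (multiplicity 2), λ = -3/2 (multiplicity 1)


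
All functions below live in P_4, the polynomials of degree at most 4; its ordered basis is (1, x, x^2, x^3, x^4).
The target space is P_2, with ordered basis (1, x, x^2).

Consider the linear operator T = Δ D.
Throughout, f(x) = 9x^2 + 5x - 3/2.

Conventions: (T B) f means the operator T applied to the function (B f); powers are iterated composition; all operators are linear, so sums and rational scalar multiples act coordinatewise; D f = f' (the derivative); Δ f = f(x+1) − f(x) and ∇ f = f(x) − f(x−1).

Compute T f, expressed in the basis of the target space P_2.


g(x) = 18

D f = 18x + 5
Δ D f = 18


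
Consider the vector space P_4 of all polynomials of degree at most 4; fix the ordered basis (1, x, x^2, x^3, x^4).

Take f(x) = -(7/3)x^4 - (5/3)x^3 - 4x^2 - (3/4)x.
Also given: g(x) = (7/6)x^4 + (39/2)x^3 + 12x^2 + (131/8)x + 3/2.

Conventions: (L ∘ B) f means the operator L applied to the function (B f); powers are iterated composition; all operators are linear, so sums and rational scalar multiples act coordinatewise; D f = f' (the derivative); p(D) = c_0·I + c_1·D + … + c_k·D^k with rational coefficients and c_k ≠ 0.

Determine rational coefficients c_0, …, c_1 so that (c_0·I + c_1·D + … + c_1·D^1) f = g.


D^0 f = -(7/3)x^4 - (5/3)x^3 - 4x^2 - (3/4)x
D^1 f = -(28/3)x^3 - 5x^2 - 8x - 3/4
matching coefficients of g against c_0 f + c_1 Df + … from the top degree down determines the c_i
solution: c_0 = -1/2, c_1 = -2

p(D) = -(1/2)·I − 2·D, i.e. c_0 = -1/2, c_1 = -2


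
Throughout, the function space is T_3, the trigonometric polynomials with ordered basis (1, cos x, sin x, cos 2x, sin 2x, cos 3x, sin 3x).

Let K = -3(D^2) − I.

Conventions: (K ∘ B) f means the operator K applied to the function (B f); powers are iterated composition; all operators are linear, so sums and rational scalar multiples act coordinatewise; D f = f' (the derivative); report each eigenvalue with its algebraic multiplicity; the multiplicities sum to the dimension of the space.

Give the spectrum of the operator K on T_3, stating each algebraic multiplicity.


λ = -1 (multiplicity 1), λ = 2 (multiplicity 2), λ = 11 (multiplicity 2), λ = 26 (multiplicity 2)

image of 1: -1
image of cos x: 2cos x
image of sin x: 2sin x
image of cos 2x: 11cos 2x
image of sin 2x: 11sin 2x
image of cos 3x: 26cos 3x
image of sin 3x: 26sin 3x
the matrix is diagonal; its diagonal is (-1, 2, 2, 11, 11, 26, 26)
for a triangular matrix the eigenvalues are the diagonal entries, with algebraic multiplicity their repetition count


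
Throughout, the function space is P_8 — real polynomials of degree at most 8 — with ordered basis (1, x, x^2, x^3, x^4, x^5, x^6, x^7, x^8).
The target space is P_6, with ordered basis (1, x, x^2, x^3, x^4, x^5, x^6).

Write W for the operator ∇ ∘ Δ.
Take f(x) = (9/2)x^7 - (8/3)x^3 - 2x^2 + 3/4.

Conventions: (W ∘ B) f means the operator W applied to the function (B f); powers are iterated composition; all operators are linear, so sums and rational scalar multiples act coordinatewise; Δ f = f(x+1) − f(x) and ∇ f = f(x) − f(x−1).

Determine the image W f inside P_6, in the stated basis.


Δ f = (63/2)x^6 + (189/2)x^5 + (315/2)x^4 + (315/2)x^3 + (173/2)x^2 + (39/2)x - 1/6
∇ Δ f = 189x^5 + 315x^3 + 47x - 4

g(x) = 189x^5 + 315x^3 + 47x - 4


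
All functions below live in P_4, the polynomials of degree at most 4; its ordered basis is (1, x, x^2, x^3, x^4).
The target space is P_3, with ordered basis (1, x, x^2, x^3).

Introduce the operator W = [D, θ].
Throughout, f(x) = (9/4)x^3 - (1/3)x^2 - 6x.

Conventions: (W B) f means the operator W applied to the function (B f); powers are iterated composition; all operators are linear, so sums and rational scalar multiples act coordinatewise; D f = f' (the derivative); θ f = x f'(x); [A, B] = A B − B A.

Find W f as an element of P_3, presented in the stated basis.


θ f = (27/4)x^3 - (2/3)x^2 - 6x
D θ f = (81/4)x^2 - (4/3)x - 6
D f = (27/4)x^2 - (2/3)x - 6
θ D f = (27/2)x^2 - (2/3)x
[D, θ] f = (27/4)x^2 - (2/3)x - 6

g(x) = (27/4)x^2 - (2/3)x - 6


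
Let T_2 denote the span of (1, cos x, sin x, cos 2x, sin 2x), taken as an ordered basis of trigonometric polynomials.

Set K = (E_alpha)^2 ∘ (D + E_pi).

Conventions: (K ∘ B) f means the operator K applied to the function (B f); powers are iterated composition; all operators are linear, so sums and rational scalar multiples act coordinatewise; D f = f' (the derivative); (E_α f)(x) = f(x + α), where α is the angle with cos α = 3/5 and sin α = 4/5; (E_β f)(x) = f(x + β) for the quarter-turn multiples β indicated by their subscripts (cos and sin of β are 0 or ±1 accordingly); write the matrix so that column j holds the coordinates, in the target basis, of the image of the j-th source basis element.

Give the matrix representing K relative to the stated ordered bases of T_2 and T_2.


the matrix is [[1, 0, 0, 0, 0]; [0, -17/25, -31/25, 0, 0]; [0, 31/25, -17/25, 0, 0]; [0, 0, 0, 29/125, -278/125]; [0, 0, 0, 278/125, 29/125]] (rows listed top to bottom)

image of 1: 1
image of cos x: -(17/25)cos x + (31/25)sin x
image of sin x: -(31/25)cos x - (17/25)sin x
image of cos 2x: (29/125)cos 2x + (278/125)sin 2x
image of sin 2x: -(278/125)cos 2x + (29/125)sin 2x
each image's coordinates form column j of the matrix


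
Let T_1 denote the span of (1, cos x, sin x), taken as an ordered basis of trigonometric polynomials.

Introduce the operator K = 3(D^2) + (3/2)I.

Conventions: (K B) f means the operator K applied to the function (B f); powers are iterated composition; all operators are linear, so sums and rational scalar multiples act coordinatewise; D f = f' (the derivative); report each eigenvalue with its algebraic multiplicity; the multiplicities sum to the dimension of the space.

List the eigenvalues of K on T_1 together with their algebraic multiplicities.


λ = -3/2 (multiplicity 2), λ = 3/2 (multiplicity 1)

image of 1: 3/2
image of cos x: -(3/2)cos x
image of sin x: -(3/2)sin x
the matrix is diagonal; its diagonal is (3/2, -3/2, -3/2)
for a triangular matrix the eigenvalues are the diagonal entries, with algebraic multiplicity their repetition count


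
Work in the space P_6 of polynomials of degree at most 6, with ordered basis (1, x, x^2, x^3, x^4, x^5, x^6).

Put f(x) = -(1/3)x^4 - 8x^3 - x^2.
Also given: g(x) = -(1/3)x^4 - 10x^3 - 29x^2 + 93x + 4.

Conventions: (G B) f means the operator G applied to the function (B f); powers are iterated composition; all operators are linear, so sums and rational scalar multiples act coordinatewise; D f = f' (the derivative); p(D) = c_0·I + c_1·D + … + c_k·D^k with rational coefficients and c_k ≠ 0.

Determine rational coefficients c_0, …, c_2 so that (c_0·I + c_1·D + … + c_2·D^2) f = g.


p(D) = I + (3/2)·D − 2·D^2, i.e. c_0 = 1, c_1 = 3/2, c_2 = -2

D^0 f = -(1/3)x^4 - 8x^3 - x^2
D^1 f = -(4/3)x^3 - 24x^2 - 2x
D^2 f = -4x^2 - 48x - 2
matching coefficients of g against c_0 f + c_1 Df + … from the top degree down determines the c_i
solution: c_0 = 1, c_1 = 3/2, c_2 = -2


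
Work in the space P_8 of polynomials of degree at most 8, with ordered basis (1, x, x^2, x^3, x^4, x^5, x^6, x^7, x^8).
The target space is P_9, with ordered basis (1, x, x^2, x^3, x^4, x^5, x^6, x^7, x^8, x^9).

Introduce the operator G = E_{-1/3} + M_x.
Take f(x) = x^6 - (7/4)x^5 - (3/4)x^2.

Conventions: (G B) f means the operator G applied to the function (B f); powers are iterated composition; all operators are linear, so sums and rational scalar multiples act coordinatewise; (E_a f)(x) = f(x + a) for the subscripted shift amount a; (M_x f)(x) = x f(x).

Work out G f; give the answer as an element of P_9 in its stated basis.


the image equals g(x) = x^7 - (3/4)x^6 - (15/4)x^5 + (55/12)x^4 - (371/108)x^3 + (1/12)x^2 + (119/324)x - 109/1458

E_{-1/3} f = x^6 - (15/4)x^5 + (55/12)x^4 - (145/54)x^3 + (1/12)x^2 + (119/324)x - 109/1458
M_x f = x^7 - (7/4)x^6 - (3/4)x^3
(E_{-1/3} + M_x) f = x^7 - (3/4)x^6 - (15/4)x^5 + (55/12)x^4 - (371/108)x^3 + (1/12)x^2 + (119/324)x - 109/1458


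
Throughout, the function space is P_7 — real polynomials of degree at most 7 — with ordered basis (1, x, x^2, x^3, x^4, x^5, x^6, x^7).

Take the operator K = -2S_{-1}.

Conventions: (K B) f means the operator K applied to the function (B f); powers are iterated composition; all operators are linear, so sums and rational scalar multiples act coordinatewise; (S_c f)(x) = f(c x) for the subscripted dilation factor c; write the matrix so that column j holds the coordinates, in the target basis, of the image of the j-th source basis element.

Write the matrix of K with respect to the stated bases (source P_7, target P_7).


the matrix is [[-2, 0, 0, 0, 0, 0, 0, 0]; [0, 2, 0, 0, 0, 0, 0, 0]; [0, 0, -2, 0, 0, 0, 0, 0]; [0, 0, 0, 2, 0, 0, 0, 0]; [0, 0, 0, 0, -2, 0, 0, 0]; [0, 0, 0, 0, 0, 2, 0, 0]; [0, 0, 0, 0, 0, 0, -2, 0]; [0, 0, 0, 0, 0, 0, 0, 2]] (rows listed top to bottom)

image of 1: -2
image of x: 2x
image of x^2: -2x^2
image of x^3: 2x^3
image of x^4: -2x^4
image of x^5: 2x^5
image of x^6: -2x^6
image of x^7: 2x^7
each image's coordinates form column j of the matrix


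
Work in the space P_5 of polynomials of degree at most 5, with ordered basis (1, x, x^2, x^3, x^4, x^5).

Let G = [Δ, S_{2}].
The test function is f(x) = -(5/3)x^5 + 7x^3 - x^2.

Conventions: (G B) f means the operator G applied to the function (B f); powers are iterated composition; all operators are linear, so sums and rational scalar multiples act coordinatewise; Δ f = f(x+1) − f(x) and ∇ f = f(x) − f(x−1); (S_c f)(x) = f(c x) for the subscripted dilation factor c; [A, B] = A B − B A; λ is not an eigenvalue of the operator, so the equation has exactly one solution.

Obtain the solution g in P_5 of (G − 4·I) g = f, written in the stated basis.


the image equals g(x) = (5/12)x^5 + (25/3)x^4 + (1079/12)x^3 + (2695/6)x^2 + (11833/12)x + 37211/48

write g with unknown coordinates in the stated basis and equate coefficients in (G − 4·I) g = f
solving from the highest basis element down gives g = (5/12)x^5 + (25/3)x^4 + (1079/12)x^3 + (2695/6)x^2 + (11833/12)x + 37211/48
check: G g = (100/3)x^4 + (1100/3)x^3 + (5387/3)x^2 + (11833/3)x + 37211/12
so G g − 4·g = -(5/3)x^5 + 7x^3 - x^2 = f ✓


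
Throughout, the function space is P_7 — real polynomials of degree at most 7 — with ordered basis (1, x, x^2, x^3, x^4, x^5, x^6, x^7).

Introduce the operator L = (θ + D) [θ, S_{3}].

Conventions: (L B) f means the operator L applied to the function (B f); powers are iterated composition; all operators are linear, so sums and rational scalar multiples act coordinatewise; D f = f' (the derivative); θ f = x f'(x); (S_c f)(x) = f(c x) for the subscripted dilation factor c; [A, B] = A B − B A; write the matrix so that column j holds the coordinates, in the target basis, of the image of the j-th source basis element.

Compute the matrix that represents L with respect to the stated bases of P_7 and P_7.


the matrix is [[0, 0, 0, 0, 0, 0, 0, 0]; [0, 0, 0, 0, 0, 0, 0, 0]; [0, 0, 0, 0, 0, 0, 0, 0]; [0, 0, 0, 0, 0, 0, 0, 0]; [0, 0, 0, 0, 0, 0, 0, 0]; [0, 0, 0, 0, 0, 0, 0, 0]; [0, 0, 0, 0, 0, 0, 0, 0]; [0, 0, 0, 0, 0, 0, 0, 0]] (rows listed top to bottom)

image of 1: 0
image of x: 0
image of x^2: 0
image of x^3: 0
image of x^4: 0
image of x^5: 0
image of x^6: 0
image of x^7: 0
each image's coordinates form column j of the matrix


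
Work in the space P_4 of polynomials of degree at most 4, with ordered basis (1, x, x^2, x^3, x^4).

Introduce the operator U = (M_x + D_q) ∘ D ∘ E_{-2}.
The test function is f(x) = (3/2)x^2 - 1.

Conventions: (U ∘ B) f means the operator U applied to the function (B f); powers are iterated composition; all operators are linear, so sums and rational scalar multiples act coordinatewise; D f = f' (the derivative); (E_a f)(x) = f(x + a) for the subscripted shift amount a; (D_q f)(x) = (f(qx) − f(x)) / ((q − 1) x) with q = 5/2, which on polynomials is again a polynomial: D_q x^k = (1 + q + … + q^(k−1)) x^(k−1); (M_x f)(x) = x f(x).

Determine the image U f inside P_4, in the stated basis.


E_{-2} f = (3/2)x^2 - 6x + 5
D E_{-2} f = 3x - 6
M_x (D ∘ E_{-2}) f = 3x^2 - 6x
D_q (D ∘ E_{-2}) f = 3
(M_x + D_q) (D ∘ E_{-2}) f = 3x^2 - 6x + 3

g(x) = 3x^2 - 6x + 3


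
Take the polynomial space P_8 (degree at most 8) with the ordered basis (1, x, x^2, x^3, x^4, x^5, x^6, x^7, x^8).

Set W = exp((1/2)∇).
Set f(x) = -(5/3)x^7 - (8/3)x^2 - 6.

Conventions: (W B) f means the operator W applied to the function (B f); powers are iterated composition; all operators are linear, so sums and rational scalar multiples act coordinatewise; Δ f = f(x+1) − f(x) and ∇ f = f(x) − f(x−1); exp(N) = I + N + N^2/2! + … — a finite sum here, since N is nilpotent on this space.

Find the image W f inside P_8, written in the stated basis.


g(x) = -(5/3)x^7 - (35/6)x^6 + (35/4)x^5 + (175/24)x^4 - (525/16)x^3 + (2159/96)x^2 + (121/64)x - 4963/384

order-1 term: -(35/6)x^6 + (35/2)x^5 - (175/6)x^4 + (175/6)x^3 - (35/2)x^2 + (19/6)x + 1/2
order-2 term: -(35/4)x^5 + (175/4)x^4 - (1225/12)x^3 + (525/4)x^2 - (1085/12)x + 307/12
order-3 term: -(175/24)x^4 + (175/4)x^3 - (875/8)x^2 + (525/4)x - 1505/24
order-4 term: -(175/48)x^3 + (175/8)x^2 - (2275/48)x + 875/24
order-5 term: -(35/32)x^2 + (175/32)x - 175/24
order-6 term: -(35/192)x + 35/64
order-7 term: -5/384
the series for exp((1/2)∇) f terminates at order 7
exp((1/2)∇) f = -(5/3)x^7 - (35/6)x^6 + (35/4)x^5 + (175/24)x^4 - (525/16)x^3 + (2159/96)x^2 + (121/64)x - 4963/384


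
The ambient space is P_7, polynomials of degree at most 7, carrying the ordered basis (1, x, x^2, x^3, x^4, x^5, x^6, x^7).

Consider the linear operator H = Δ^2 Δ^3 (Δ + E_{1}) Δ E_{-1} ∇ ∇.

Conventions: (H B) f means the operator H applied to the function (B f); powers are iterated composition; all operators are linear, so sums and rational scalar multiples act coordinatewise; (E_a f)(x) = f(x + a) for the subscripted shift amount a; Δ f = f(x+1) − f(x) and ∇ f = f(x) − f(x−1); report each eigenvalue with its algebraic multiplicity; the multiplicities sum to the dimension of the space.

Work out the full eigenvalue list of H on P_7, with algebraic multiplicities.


image of 1: 0
image of x: 0
image of x^2: 0
image of x^3: 0
image of x^4: 0
image of x^5: 0
image of x^6: 0
image of x^7: 0
the matrix is upper triangular; its diagonal is (0, 0, 0, 0, 0, 0, 0, 0)
for a triangular matrix the eigenvalues are the diagonal entries, with algebraic multiplicity their repetition count

λ = 0 (multiplicity 8)


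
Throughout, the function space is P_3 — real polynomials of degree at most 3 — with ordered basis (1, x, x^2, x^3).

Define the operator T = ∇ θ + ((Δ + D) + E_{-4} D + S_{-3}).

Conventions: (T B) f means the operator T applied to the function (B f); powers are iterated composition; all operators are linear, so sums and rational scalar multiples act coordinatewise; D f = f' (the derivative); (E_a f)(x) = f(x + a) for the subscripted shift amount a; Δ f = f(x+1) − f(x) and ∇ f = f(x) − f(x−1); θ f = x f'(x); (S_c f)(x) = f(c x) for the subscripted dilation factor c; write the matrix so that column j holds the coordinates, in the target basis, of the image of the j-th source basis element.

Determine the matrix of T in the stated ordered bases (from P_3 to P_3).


image of 1: 1
image of x: -3x + 4
image of x^2: 9x^2 + 10x - 9
image of x^3: -27x^3 + 18x^2 - 30x + 52
each image's coordinates form column j of the matrix

the matrix is [[1, 4, -9, 52]; [0, -3, 10, -30]; [0, 0, 9, 18]; [0, 0, 0, -27]] (rows listed top to bottom)


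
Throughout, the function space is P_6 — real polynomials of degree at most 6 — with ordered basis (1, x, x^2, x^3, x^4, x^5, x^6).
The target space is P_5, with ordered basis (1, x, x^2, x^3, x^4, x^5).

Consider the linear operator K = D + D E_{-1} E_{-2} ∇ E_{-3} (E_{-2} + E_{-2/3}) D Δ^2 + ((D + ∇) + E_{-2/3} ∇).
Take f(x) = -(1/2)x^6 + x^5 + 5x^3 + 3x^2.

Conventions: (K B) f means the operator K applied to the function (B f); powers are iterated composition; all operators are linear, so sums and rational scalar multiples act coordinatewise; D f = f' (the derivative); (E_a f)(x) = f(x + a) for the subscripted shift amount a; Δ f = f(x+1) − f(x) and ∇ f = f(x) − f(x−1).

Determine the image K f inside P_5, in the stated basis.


the image equals g(x) = -12x^5 + 45x^4 - (260/3)x^3 + (1595/9)x^2 - (7468/9)x + 421327/81

D f = -3x^5 + 5x^4 + 15x^2 + 6x
Δ f = -3x^5 - (5/2)x^4 + (35/2)x^2 + 23x + 17/2
Δ Δ f = -15x^4 - 40x^3 - 45x^2 + 10x + 35
D Δ^2 f = -60x^3 - 120x^2 - 90x + 10
E_{-2} D Δ^2 f = -60x^3 + 240x^2 - 330x + 190
E_{-2/3} D Δ^2 f = -60x^3 - 10x + 310/9
(E_{-2} + E_{-2/3}) D Δ^2 f = -120x^3 + 240x^2 - 340x + 2020/9
E_{-3} (E_{-2} + E_{-2/3}) D Δ^2 f = -120x^3 + 1320x^2 - 5020x + 59800/9
∇ E_{-3} (E_{-2} + E_{-2/3}) D Δ^2 f = -360x^2 + 3000x - 6460
E_{-2} (∇ E_{-3} (E_{-2} + E_{-2/3}) D) Δ^2 f = -360x^2 + 4440x - 13900
E_{-1} E_{-2} (∇ E_{-3} (E_{-2} + E_{-2/3}) D) Δ^2 f = -360x^2 + 5160x - 18700
D E_{-1} E_{-2} (∇ E_{-3} (E_{-2} + E_{-2/3}) D) Δ^2 f = -720x + 5160
D f = -3x^5 + 5x^4 + 15x^2 + 6x
∇ f = -3x^5 + (25/2)x^4 - 20x^3 + (65/2)x^2 - 17x + 7/2
(D + ∇) f = -6x^5 + (35/2)x^4 - 20x^3 + (95/2)x^2 - 11x + 7/2
∇ f = -3x^5 + (25/2)x^4 - 20x^3 + (65/2)x^2 - 17x + 7/2
E_{-2/3} ∇ f = -3x^5 + (45/2)x^4 - (200/3)x^3 + (2065/18)x^2 - (943/9)x + 6167/162
((D + ∇) + E_{-2/3} ∇) f = -9x^5 + 40x^4 - (260/3)x^3 + (1460/9)x^2 - (1042/9)x + 3367/81
(D + D E_{-1} E_{-2} ∇ E_{-3} (E_{-2} + E_{-2/3}) D Δ^2 + ((D + ∇) + E_{-2/3} ∇)) f = -12x^5 + 45x^4 - (260/3)x^3 + (1595/9)x^2 - (7468/9)x + 421327/81


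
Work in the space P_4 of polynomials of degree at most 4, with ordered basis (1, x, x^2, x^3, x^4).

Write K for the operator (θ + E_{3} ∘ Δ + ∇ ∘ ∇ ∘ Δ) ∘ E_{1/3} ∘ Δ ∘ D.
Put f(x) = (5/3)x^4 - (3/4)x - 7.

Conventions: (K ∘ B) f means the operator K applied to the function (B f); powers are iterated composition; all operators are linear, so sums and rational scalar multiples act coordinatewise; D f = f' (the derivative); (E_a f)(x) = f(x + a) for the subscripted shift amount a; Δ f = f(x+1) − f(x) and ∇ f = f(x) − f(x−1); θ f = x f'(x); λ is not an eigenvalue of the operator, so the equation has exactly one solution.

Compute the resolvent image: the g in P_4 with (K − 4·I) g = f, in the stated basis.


write g with unknown coordinates in the stated basis and equate coefficients in (K − 4·I) g = f
solving from the highest basis element down gives g = -(5/12)x^4 - (5/2)x^2 - (211/48)x - 109/12
check: K g = -10x^2 - (55/3)x - 130/3
so K g − 4·g = (5/3)x^4 - (3/4)x - 7 = f ✓

the result is g(x) = -(5/12)x^4 - (5/2)x^2 - (211/48)x - 109/12


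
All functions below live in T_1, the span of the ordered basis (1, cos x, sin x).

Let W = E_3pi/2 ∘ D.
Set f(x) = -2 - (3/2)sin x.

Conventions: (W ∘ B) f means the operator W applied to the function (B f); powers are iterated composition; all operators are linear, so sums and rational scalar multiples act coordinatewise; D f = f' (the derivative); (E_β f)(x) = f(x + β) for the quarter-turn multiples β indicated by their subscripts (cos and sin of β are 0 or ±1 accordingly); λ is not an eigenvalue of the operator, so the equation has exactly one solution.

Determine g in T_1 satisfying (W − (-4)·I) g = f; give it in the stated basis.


the result is g(x) = -1/2 - (3/10)sin x

write g with unknown coordinates in the stated basis and equate coefficients in (W − (-4)·I) g = f
solving from the highest basis element down gives g = -1/2 - (3/10)sin x
check: W g = -(3/10)sin x
so W g − (-4)·g = -2 - (3/2)sin x = f ✓


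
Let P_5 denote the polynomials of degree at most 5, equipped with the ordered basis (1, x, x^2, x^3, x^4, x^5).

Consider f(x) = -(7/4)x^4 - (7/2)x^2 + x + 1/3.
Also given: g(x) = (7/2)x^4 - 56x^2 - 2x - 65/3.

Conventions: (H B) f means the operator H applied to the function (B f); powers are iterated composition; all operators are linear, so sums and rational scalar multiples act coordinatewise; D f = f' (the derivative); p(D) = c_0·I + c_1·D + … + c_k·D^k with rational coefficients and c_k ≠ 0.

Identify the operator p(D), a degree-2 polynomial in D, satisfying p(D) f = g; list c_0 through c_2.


p(D) = -2·I + 3·D^2, i.e. c_0 = -2, c_1 = 0, c_2 = 3

D^0 f = -(7/4)x^4 - (7/2)x^2 + x + 1/3
D^1 f = -7x^3 - 7x + 1
D^2 f = -21x^2 - 7
matching coefficients of g against c_0 f + c_1 Df + … from the top degree down determines the c_i
solution: c_0 = -2, c_1 = 0, c_2 = 3


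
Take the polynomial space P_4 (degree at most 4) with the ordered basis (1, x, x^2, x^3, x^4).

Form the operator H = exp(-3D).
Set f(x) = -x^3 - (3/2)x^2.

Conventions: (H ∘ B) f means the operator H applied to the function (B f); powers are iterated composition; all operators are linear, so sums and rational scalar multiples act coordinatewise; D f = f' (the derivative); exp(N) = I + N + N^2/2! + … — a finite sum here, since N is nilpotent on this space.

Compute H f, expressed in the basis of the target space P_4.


the image equals g(x) = -x^3 + (15/2)x^2 - 18x + 27/2

order-1 term: 9x^2 + 9x
order-2 term: -27x - 27/2
order-3 term: 27
the series for exp(-3D) f terminates at order 3
exp(-3D) f = -x^3 + (15/2)x^2 - 18x + 27/2


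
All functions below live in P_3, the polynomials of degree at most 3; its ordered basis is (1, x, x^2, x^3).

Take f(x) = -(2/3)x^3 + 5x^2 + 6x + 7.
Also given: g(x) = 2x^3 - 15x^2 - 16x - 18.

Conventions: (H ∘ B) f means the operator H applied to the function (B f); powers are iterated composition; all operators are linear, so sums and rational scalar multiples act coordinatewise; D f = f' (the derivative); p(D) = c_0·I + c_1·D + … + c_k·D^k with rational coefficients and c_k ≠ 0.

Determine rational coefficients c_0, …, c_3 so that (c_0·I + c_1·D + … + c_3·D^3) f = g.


p(D) = -3·I − (1/2)·D^2 − 2·D^3, i.e. c_0 = -3, c_1 = 0, c_2 = -1/2, c_3 = -2

D^0 f = -(2/3)x^3 + 5x^2 + 6x + 7
D^1 f = -2x^2 + 10x + 6
D^2 f = -4x + 10
D^3 f = -4
matching coefficients of g against c_0 f + c_1 Df + … from the top degree down determines the c_i
solution: c_0 = -3, c_1 = 0, c_2 = -1/2, c_3 = -2


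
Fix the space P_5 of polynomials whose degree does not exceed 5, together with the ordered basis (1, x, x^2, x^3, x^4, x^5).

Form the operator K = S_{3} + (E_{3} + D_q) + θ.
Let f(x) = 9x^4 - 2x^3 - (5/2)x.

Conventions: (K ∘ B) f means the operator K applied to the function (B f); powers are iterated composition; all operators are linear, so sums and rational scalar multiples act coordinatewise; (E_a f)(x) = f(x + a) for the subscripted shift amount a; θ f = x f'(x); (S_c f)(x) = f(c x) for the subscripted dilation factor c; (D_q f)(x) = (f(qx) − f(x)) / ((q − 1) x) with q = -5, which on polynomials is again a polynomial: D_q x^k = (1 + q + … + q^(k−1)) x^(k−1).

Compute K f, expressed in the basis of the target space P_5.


the result is g(x) = 774x^4 - 890x^3 + 426x^2 + (1811/2)x + 665

S_{3} f = 729x^4 - 54x^3 - (15/2)x
E_{3} f = 9x^4 + 106x^3 + 468x^2 + (1831/2)x + 1335/2
D_q f = -936x^3 - 42x^2 - 5/2
(E_{3} + D_q) f = 9x^4 - 830x^3 + 426x^2 + (1831/2)x + 665
θ f = 36x^4 - 6x^3 - (5/2)x
(S_{3} + (E_{3} + D_q) + θ) f = 774x^4 - 890x^3 + 426x^2 + (1811/2)x + 665


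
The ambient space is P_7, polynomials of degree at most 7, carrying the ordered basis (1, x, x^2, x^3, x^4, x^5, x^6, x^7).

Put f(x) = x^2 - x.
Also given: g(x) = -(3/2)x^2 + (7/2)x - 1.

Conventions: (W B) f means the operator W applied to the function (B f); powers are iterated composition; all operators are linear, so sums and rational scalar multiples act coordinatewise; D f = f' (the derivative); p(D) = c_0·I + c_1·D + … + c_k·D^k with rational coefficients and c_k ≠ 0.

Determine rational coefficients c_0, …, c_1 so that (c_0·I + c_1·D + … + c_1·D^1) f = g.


D^0 f = x^2 - x
D^1 f = 2x - 1
matching coefficients of g against c_0 f + c_1 Df + … from the top degree down determines the c_i
solution: c_0 = -3/2, c_1 = 1

c_0 = -3/2, c_1 = 1


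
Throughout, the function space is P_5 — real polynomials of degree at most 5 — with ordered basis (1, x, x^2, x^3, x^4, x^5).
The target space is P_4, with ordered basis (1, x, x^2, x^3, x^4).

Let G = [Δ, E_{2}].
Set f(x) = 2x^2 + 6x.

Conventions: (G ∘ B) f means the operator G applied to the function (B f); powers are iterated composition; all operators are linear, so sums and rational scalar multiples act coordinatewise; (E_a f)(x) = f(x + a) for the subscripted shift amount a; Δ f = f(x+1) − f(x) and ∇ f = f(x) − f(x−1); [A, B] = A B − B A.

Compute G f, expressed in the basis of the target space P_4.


E_{2} f = 2x^2 + 14x + 20
Δ E_{2} f = 4x + 16
Δ f = 4x + 8
E_{2} Δ f = 4x + 16
[Δ, E_{2}] f = 0

the result is g(x) = 0


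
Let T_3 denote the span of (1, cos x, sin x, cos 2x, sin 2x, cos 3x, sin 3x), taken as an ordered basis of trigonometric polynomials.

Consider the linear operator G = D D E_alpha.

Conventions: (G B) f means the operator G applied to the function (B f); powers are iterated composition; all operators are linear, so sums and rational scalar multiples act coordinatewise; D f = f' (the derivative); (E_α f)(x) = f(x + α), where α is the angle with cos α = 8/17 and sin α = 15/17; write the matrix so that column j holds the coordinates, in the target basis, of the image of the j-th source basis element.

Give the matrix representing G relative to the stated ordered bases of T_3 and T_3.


the matrix is [[0, 0, 0, 0, 0, 0, 0]; [0, -8/17, -15/17, 0, 0, 0, 0]; [0, 15/17, -8/17, 0, 0, 0, 0]; [0, 0, 0, 644/289, -960/289, 0, 0]; [0, 0, 0, 960/289, 644/289, 0, 0]; [0, 0, 0, 0, 0, 43992/4913, 4455/4913]; [0, 0, 0, 0, 0, -4455/4913, 43992/4913]] (rows listed top to bottom)

image of 1: 0
image of cos x: -(8/17)cos x + (15/17)sin x
image of sin x: -(15/17)cos x - (8/17)sin x
image of cos 2x: (644/289)cos 2x + (960/289)sin 2x
image of sin 2x: -(960/289)cos 2x + (644/289)sin 2x
image of cos 3x: (43992/4913)cos 3x - (4455/4913)sin 3x
image of sin 3x: (4455/4913)cos 3x + (43992/4913)sin 3x
each image's coordinates form column j of the matrix


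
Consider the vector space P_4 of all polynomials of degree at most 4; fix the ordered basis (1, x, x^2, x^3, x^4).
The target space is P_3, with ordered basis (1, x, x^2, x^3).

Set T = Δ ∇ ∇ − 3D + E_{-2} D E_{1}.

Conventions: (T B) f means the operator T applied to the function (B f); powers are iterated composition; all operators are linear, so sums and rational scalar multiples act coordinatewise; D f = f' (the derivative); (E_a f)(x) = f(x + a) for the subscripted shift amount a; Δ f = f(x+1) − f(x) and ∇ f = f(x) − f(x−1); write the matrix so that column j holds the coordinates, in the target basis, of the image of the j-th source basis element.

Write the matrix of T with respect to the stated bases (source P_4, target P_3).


image of 1: 0
image of x: -2
image of x^2: -4x - 2
image of x^3: -6x^2 - 6x + 9
image of x^4: -8x^3 - 12x^2 + 36x - 16
each image's coordinates form column j of the matrix

the matrix is [[0, -2, -2, 9, -16]; [0, 0, -4, -6, 36]; [0, 0, 0, -6, -12]; [0, 0, 0, 0, -8]] (rows listed top to bottom)


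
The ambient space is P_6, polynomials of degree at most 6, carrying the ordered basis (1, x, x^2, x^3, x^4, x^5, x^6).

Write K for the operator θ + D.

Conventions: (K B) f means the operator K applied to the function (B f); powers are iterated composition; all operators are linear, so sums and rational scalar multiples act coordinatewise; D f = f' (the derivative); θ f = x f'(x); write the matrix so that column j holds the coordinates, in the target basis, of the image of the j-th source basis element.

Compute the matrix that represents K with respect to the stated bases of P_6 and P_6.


the matrix is [[0, 1, 0, 0, 0, 0, 0]; [0, 1, 2, 0, 0, 0, 0]; [0, 0, 2, 3, 0, 0, 0]; [0, 0, 0, 3, 4, 0, 0]; [0, 0, 0, 0, 4, 5, 0]; [0, 0, 0, 0, 0, 5, 6]; [0, 0, 0, 0, 0, 0, 6]] (rows listed top to bottom)

image of 1: 0
image of x: x + 1
image of x^2: 2x^2 + 2x
image of x^3: 3x^3 + 3x^2
image of x^4: 4x^4 + 4x^3
image of x^5: 5x^5 + 5x^4
image of x^6: 6x^6 + 6x^5
each image's coordinates form column j of the matrix


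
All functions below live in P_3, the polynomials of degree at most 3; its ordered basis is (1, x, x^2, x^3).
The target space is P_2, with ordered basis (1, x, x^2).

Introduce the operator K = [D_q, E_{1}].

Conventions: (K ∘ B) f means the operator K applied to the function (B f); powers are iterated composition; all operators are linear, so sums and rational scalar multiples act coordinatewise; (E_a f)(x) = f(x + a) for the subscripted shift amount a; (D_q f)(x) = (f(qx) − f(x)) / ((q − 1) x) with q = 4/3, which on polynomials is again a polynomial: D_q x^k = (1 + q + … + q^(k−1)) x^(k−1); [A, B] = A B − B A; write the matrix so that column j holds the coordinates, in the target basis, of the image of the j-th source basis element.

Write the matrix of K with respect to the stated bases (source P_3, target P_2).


image of 1: 0
image of x: 0
image of x^2: -1/3
image of x^3: -(11/9)x - 10/9
each image's coordinates form column j of the matrix

the matrix is [[0, 0, -1/3, -10/9]; [0, 0, 0, -11/9]; [0, 0, 0, 0]] (rows listed top to bottom)


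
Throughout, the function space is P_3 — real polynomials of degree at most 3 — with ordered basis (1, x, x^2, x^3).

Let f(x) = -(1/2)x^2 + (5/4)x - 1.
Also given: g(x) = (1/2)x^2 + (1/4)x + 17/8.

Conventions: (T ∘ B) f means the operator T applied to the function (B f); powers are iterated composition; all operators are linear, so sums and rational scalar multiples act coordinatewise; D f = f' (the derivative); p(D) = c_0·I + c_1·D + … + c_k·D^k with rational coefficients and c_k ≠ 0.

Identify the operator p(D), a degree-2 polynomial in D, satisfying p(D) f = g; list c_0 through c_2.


D^0 f = -(1/2)x^2 + (5/4)x - 1
D^1 f = -x + 5/4
D^2 f = -1
matching coefficients of g against c_0 f + c_1 Df + … from the top degree down determines the c_i
solution: c_0 = -1, c_1 = -3/2, c_2 = -3

p(D) = -I − (3/2)·D − 3·D^2, i.e. c_0 = -1, c_1 = -3/2, c_2 = -3


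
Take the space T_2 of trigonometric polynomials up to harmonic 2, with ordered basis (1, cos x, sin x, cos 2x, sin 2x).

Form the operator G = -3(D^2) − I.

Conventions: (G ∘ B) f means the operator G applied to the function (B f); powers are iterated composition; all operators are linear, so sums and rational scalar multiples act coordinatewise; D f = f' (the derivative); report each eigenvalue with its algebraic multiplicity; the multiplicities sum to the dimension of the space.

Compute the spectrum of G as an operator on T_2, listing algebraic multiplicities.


image of 1: -1
image of cos x: 2cos x
image of sin x: 2sin x
image of cos 2x: 11cos 2x
image of sin 2x: 11sin 2x
the matrix is diagonal; its diagonal is (-1, 2, 2, 11, 11)
for a triangular matrix the eigenvalues are the diagonal entries, with algebraic multiplicity their repetition count

λ = -1 (multiplicity 1), λ = 2 (multiplicity 2), λ = 11 (multiplicity 2)


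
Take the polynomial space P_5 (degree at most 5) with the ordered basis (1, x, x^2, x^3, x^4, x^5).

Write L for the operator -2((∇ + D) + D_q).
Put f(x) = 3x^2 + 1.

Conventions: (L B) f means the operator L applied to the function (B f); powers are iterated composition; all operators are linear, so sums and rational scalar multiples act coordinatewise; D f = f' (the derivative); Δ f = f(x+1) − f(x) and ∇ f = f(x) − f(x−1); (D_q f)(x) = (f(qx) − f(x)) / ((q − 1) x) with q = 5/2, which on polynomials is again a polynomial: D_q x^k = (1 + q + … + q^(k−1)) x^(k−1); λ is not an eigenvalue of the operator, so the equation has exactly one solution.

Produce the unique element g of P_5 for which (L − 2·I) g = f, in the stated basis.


the image equals g(x) = -(3/2)x^2 + (45/4)x - 143/4

write g with unknown coordinates in the stated basis and equate coefficients in (L − 2·I) g = f
solving from the highest basis element down gives g = -(3/2)x^2 + (45/4)x - 143/4
check: L g = (45/2)x - 141/2
so L g − 2·g = 3x^2 + 1 = f ✓


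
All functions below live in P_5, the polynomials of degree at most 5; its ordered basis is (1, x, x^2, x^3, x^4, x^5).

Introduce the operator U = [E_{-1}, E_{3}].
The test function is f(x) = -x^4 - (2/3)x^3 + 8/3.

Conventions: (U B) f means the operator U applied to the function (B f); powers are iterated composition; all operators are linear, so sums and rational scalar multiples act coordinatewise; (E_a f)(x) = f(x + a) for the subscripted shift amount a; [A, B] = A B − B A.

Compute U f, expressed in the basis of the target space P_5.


g(x) = 0

E_{3} f = -x^4 - (38/3)x^3 - 60x^2 - 126x - 289/3
E_{-1} E_{3} f = -x^4 - (26/3)x^3 - 28x^2 - 40x - 56/3
E_{-1} f = -x^4 + (10/3)x^3 - 4x^2 + 2x + 7/3
E_{3} E_{-1} f = -x^4 - (26/3)x^3 - 28x^2 - 40x - 56/3
[E_{-1}, E_{3}] f = 0


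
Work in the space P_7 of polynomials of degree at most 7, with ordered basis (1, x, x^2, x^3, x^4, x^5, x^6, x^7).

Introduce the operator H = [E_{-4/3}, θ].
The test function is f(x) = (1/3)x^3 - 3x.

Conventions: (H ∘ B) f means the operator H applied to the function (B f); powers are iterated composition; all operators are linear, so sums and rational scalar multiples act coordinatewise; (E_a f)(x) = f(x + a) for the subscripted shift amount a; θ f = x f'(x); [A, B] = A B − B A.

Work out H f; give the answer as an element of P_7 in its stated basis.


θ f = x^3 - 3x
E_{-4/3} θ f = x^3 - 4x^2 + (7/3)x + 44/27
E_{-4/3} f = (1/3)x^3 - (4/3)x^2 - (11/9)x + 260/81
θ E_{-4/3} f = x^3 - (8/3)x^2 - (11/9)x
[E_{-4/3}, θ] f = -(4/3)x^2 + (32/9)x + 44/27

g(x) = -(4/3)x^2 + (32/9)x + 44/27


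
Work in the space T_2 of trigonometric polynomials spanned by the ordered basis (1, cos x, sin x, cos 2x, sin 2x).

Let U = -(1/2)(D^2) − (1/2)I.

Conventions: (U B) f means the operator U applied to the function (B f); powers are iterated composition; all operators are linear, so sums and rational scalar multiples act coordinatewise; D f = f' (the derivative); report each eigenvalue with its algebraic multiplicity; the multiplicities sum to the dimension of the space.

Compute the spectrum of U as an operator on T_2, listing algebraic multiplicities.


λ = -1/2 (multiplicity 1), λ = 0 (multiplicity 2), λ = 3/2 (multiplicity 2)

image of 1: -1/2
image of cos x: 0
image of sin x: 0
image of cos 2x: (3/2)cos 2x
image of sin 2x: (3/2)sin 2x
the matrix is diagonal; its diagonal is (-1/2, 0, 0, 3/2, 3/2)
for a triangular matrix the eigenvalues are the diagonal entries, with algebraic multiplicity their repetition count


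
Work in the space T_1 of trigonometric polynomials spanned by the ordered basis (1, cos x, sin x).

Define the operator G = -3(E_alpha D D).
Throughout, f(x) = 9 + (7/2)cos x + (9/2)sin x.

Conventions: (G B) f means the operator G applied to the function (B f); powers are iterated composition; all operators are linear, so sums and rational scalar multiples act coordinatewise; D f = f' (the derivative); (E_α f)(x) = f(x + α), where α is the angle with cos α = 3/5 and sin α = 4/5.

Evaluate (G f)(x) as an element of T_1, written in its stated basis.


D f = (9/2)cos x - (7/2)sin x
D D f = -(7/2)cos x - (9/2)sin x
E_alpha D D f = -(57/10)cos x + (1/10)sin x
(-3(E_alpha D D)) f = (171/10)cos x - (3/10)sin x

the result is g(x) = (171/10)cos x - (3/10)sin x
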